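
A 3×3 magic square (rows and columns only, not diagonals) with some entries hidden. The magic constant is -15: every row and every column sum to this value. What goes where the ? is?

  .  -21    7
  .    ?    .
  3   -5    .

The remaining cell in row 1 is (1,1) = -15 − (-14) = -1.
The remaining cell in row 3 is (3,3) = -15 − (-2) = -13.
The remaining cell in column 1 is (2,1) = -15 − 2 = -17.
Column 2 needs -15; the known cells sum to -26, so (2,2) = 11.

11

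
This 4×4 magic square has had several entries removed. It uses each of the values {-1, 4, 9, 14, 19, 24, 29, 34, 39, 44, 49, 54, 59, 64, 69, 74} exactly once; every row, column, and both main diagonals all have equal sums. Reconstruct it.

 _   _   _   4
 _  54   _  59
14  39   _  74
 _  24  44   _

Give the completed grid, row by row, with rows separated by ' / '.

64 29 49 4 / -1 54 34 59 / 14 39 19 74 / 69 24 44 9

The 16 entries sum to 584, so each line sums to 584/4 = 146.
Row 3 must total 146; the given cells sum to 127, so (3,3) = 19.
From column 2, 146 − (54 + 39 + 24) gives (1,2) = 29.
Column 4 must total 146; the given cells sum to 137, so (4,4) = 9.
Using main diagonal: 54 + 19 + 9 + ? → (1,1) = 146 − 82 = 64.
From row 1, 146 − (64 + 29 + 4) gives (1,3) = 49.
Row 4 needs 146; the known cells sum to 77, so (4,1) = 69.
Column 1 must total 146; the given cells sum to 147, so (2,1) = -1.
From column 3, 146 − (49 + 19 + 44) gives (2,3) = 34.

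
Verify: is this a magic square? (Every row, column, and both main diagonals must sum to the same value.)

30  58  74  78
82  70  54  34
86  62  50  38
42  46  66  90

Row 1: 30 + 58 + 74 + 78 = 240.
Row 2: 82 + 70 + 54 + 34 = 240.
Row 3: 86 + 62 + 50 + 38 = 236.
Row 4: 42 + 46 + 66 + 90 = 244.
Column 1: 30 + 82 + 86 + 42 = 240.
Column 2: 58 + 70 + 62 + 46 = 236.
Column 3: 74 + 54 + 50 + 66 = 244.
Column 4: 78 + 34 + 38 + 90 = 240.
Main diagonal: 30 + 70 + 50 + 90 = 240.
Anti-diagonal: 78 + 54 + 62 + 42 = 236.

No — row 4 sums to 244 but column 2 sums to 236.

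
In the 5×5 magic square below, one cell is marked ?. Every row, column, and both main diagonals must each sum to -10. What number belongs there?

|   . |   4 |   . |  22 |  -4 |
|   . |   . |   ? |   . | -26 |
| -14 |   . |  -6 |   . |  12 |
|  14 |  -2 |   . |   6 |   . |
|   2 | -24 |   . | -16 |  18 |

The remaining cell in row 5 is (5,3) = -10 − (-20) = 10.
From column 5, -10 − (-4 + (-26) + 12 + 18) gives (4,5) = -10.
From anti-diagonal, -10 − (-4 + (-6) + (-2) + 2) gives (2,4) = 0.
Using row 4: 14 + (-2) + 6 + (-10) + ? → (4,3) = -10 − 8 = -18.
The remaining cell in column 4 is (3,4) = -10 − 12 = -22.
Row 3: -14 + (-6) + (-22) + 12 + ? = -10, so (3,2) = 20.
Column 2 must total -10; the given cells sum to -2, so (2,2) = -8.
Main diagonal: -8 + (-6) + 6 + 18 + ? = -10, so (1,1) = -20.
Row 1: -20 + 4 + 22 + (-4) + ? = -10, so (1,3) = -12.
Column 1: -20 + (-14) + 14 + 2 + ? = -10, so (2,1) = 8.
The remaining cell in column 3 is (2,3) = -10 − (-26) = 16.

16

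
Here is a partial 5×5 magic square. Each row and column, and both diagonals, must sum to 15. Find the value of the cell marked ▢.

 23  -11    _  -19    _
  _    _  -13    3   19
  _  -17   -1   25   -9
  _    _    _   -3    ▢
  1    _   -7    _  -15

Row 3 must total 15; the given cells sum to -2, so (3,1) = 17.
Using column 4: -19 + 3 + 25 + (-3) + ? → (5,4) = 15 − 6 = 9.
Main diagonal must total 15; the given cells sum to 4, so (2,2) = 11.
From row 2, 15 − (11 + (-13) + 3 + 19) gives (2,1) = -5.
Row 5 must total 15; the given cells sum to -12, so (5,2) = 27.
Column 1 needs 15; the known cells sum to 36, so (4,1) = -21.
The remaining cell in column 2 is (4,2) = 15 − 10 = 5.
Anti-diagonal: 3 + (-1) + 5 + 1 + ? = 15, so (1,5) = 7.
Using row 1: 23 + (-11) + (-19) + 7 + ? → (1,3) = 15 − 0 = 15.
The remaining cell in column 3 is (4,3) = 15 − (-6) = 21.
Using column 5: 7 + 19 + (-9) + (-15) + ? → (4,5) = 15 − 2 = 13.

13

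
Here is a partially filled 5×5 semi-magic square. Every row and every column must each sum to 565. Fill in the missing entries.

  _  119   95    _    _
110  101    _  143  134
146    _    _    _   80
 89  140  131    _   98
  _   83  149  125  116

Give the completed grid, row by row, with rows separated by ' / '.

Using row 2: 110 + 101 + 143 + 134 + ? → (2,3) = 565 − 488 = 77.
Row 4 needs 565; the known cells sum to 458, so (4,4) = 107.
From row 5, 565 − (83 + 149 + 125 + 116) gives (5,1) = 92.
Using column 1: 110 + 146 + 89 + 92 + ? → (1,1) = 565 − 437 = 128.
Column 2 needs 565; the known cells sum to 443, so (3,2) = 122.
Using column 3: 95 + 77 + 131 + 149 + ? → (3,3) = 565 − 452 = 113.
Column 5 needs 565; the known cells sum to 428, so (1,5) = 137.
Row 1 needs 565; the known cells sum to 479, so (1,4) = 86.
Using row 3: 146 + 122 + 113 + 80 + ? → (3,4) = 565 − 461 = 104.

128 119 95 86 137 / 110 101 77 143 134 / 146 122 113 104 80 / 89 140 131 107 98 / 92 83 149 125 116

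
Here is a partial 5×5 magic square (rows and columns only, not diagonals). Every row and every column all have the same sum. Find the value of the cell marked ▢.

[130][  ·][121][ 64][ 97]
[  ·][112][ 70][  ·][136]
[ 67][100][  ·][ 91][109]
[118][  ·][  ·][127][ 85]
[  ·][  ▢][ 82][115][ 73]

Column 5 is complete and sums to 500; that is the magic constant.
The remaining cell in row 1 is (1,2) = 500 − 412 = 88.
Row 3: 67 + 100 + 91 + 109 + ? = 500, so (3,3) = 133.
The remaining cell in column 3 is (4,3) = 500 − 406 = 94.
Column 4 must total 500; the given cells sum to 397, so (2,4) = 103.
Row 2: 112 + 70 + 103 + 136 + ? = 500, so (2,1) = 79.
From row 4, 500 − (118 + 94 + 127 + 85) gives (4,2) = 76.
Column 1: 130 + 79 + 67 + 118 + ? = 500, so (5,1) = 106.
From column 2, 500 − (88 + 112 + 100 + 76) gives (5,2) = 124.

124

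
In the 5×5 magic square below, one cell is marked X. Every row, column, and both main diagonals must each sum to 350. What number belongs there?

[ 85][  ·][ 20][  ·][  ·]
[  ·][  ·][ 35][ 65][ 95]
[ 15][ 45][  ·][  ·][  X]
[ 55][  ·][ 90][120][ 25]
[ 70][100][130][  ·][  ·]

110

From row 4, 350 − (55 + 90 + 120 + 25) gives (4,2) = 60.
Using column 1: 85 + 15 + 55 + 70 + ? → (2,1) = 350 − 225 = 125.
Using column 3: 20 + 35 + 90 + 130 + ? → (3,3) = 350 − 275 = 75.
Anti-diagonal must total 350; the given cells sum to 270, so (1,5) = 80.
From row 2, 350 − (125 + 35 + 65 + 95) gives (2,2) = 30.
Column 2 must total 350; the given cells sum to 235, so (1,2) = 115.
The remaining cell in main diagonal is (5,5) = 350 − 310 = 40.
Row 1 needs 350; the known cells sum to 300, so (1,4) = 50.
From row 5, 350 − (70 + 100 + 130 + 40) gives (5,4) = 10.
Column 4 needs 350; the known cells sum to 245, so (3,4) = 105.
Column 5 must total 350; the given cells sum to 240, so (3,5) = 110.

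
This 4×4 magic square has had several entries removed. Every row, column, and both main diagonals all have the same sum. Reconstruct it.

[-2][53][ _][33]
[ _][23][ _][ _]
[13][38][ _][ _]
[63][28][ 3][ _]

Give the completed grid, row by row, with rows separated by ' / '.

-2 53 58 33 / 68 23 8 43 / 13 38 73 18 / 63 28 3 48

Column 2 is already complete: 53 + 23 + 38 + 28 = 142, so that is the magic constant.
Row 1 must total 142; the given cells sum to 84, so (1,3) = 58.
Row 4: 63 + 28 + 3 + ? = 142, so (4,4) = 48.
Column 1 needs 142; the known cells sum to 74, so (2,1) = 68.
The remaining cell in main diagonal is (3,3) = 142 − 69 = 73.
Anti-diagonal needs 142; the known cells sum to 134, so (2,3) = 8.
Row 2 must total 142; the given cells sum to 99, so (2,4) = 43.
From row 3, 142 − (13 + 38 + 73) gives (3,4) = 18.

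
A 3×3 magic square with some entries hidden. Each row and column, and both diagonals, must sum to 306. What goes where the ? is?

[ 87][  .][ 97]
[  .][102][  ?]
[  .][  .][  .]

Row 1: 87 + 97 + ? = 306, so (1,2) = 122.
Column 2: 122 + 102 + ? = 306, so (3,2) = 82.
Main diagonal: 87 + 102 + ? = 306, so (3,3) = 117.
The remaining cell in anti-diagonal is (3,1) = 306 − 199 = 107.
Column 1: 87 + 107 + ? = 306, so (2,1) = 112.
From column 3, 306 − (97 + 117) gives (2,3) = 92.

92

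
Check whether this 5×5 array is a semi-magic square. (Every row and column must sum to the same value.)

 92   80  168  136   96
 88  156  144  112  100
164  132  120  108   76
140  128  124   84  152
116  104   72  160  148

No — row 2 sums to 600 but column 3 sums to 628.

Row 1: 92 + 80 + 168 + 136 + 96 = 572.
Row 2: 88 + 156 + 144 + 112 + 100 = 600.
Row 3: 164 + 132 + 120 + 108 + 76 = 600.
Row 4: 140 + 128 + 124 + 84 + 152 = 628.
Row 5: 116 + 104 + 72 + 160 + 148 = 600.
Column 1: 92 + 88 + 164 + 140 + 116 = 600.
Column 2: 80 + 156 + 132 + 128 + 104 = 600.
Column 3: 168 + 144 + 120 + 124 + 72 = 628.
Column 4: 136 + 112 + 108 + 84 + 160 = 600.
Column 5: 96 + 100 + 76 + 152 + 148 = 572.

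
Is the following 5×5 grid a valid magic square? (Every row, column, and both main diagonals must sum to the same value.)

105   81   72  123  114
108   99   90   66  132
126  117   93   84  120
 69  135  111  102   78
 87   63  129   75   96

No — row 5 sums to 450 but row 4 sums to 495.

Row 1: 105 + 81 + 72 + 123 + 114 = 495.
Row 2: 108 + 99 + 90 + 66 + 132 = 495.
Row 3: 126 + 117 + 93 + 84 + 120 = 540.
Row 4: 69 + 135 + 111 + 102 + 78 = 495.
Row 5: 87 + 63 + 129 + 75 + 96 = 450.
Column 1: 105 + 108 + 126 + 69 + 87 = 495.
Column 2: 81 + 99 + 117 + 135 + 63 = 495.
Column 3: 72 + 90 + 93 + 111 + 129 = 495.
Column 4: 123 + 66 + 84 + 102 + 75 = 450.
Column 5: 114 + 132 + 120 + 78 + 96 = 540.
Main diagonal: 105 + 99 + 93 + 102 + 96 = 495.
Anti-diagonal: 114 + 66 + 93 + 135 + 87 = 495.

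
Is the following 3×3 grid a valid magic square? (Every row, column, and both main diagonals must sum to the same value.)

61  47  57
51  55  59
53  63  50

Row 1: 61 + 47 + 57 = 165.
Row 2: 51 + 55 + 59 = 165.
Row 3: 53 + 63 + 50 = 166.
Column 1: 61 + 51 + 53 = 165.
Column 2: 47 + 55 + 63 = 165.
Column 3: 57 + 59 + 50 = 166.
Main diagonal: 61 + 55 + 50 = 166.
Anti-diagonal: 57 + 55 + 53 = 165.

No — column 1 sums to 165 but column 3 sums to 166.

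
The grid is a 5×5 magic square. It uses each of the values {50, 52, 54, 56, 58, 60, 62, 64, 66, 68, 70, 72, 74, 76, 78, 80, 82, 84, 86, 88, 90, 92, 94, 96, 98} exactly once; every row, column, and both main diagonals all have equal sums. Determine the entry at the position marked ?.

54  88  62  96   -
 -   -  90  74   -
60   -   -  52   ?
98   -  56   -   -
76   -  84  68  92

The 25 entries sum to 1850, so each line sums to 1850/5 = 370.
Row 1: 54 + 88 + 62 + 96 + ? = 370, so (1,5) = 70.
Row 5: 76 + 84 + 68 + 92 + ? = 370, so (5,2) = 50.
Column 1: 54 + 60 + 98 + 76 + ? = 370, so (2,1) = 82.
The remaining cell in column 3 is (3,3) = 370 − 292 = 78.
Using column 4: 96 + 74 + 52 + 68 + ? → (4,4) = 370 − 290 = 80.
Main diagonal needs 370; the known cells sum to 304, so (2,2) = 66.
Anti-diagonal must total 370; the given cells sum to 298, so (4,2) = 72.
The remaining cell in row 2 is (2,5) = 370 − 312 = 58.
From row 4, 370 − (98 + 72 + 56 + 80) gives (4,5) = 64.
From column 2, 370 − (88 + 66 + 72 + 50) gives (3,2) = 94.
Column 5 needs 370; the known cells sum to 284, so (3,5) = 86.

86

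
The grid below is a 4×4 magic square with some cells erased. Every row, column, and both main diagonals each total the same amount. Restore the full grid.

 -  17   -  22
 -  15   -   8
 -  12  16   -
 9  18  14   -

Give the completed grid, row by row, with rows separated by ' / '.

Column 2 is already complete: 17 + 15 + 12 + 18 = 62, so that is the magic constant.
From row 4, 62 − (9 + 18 + 14) gives (4,4) = 21.
The remaining cell in column 4 is (3,4) = 62 − 51 = 11.
Main diagonal: 15 + 16 + 21 + ? = 62, so (1,1) = 10.
From anti-diagonal, 62 − (22 + 12 + 9) gives (2,3) = 19.
Row 1: 10 + 17 + 22 + ? = 62, so (1,3) = 13.
The remaining cell in row 2 is (2,1) = 62 − 42 = 20.
Using row 3: 12 + 16 + 11 + ? → (3,1) = 62 − 39 = 23.

10 17 13 22 / 20 15 19 8 / 23 12 16 11 / 9 18 14 21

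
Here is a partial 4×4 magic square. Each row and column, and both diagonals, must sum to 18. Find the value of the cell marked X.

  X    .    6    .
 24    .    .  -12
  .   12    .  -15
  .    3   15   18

-9

Row 4: 3 + 15 + 18 + ? = 18, so (4,1) = -18.
Column 4 must total 18; the given cells sum to -9, so (1,4) = 27.
From anti-diagonal, 18 − (27 + 12 + (-18)) gives (2,3) = -3.
Row 2 must total 18; the given cells sum to 9, so (2,2) = 9.
Using column 2: 9 + 12 + 3 + ? → (1,2) = 18 − 24 = -6.
The remaining cell in column 3 is (3,3) = 18 − 18 = 0.
Main diagonal must total 18; the given cells sum to 27, so (1,1) = -9.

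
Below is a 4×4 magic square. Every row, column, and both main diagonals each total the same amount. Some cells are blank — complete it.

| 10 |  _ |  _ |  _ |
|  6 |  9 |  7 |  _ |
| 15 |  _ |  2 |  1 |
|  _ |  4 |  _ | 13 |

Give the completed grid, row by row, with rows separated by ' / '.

10 5 11 8 / 6 9 7 12 / 15 16 2 1 / 3 4 14 13

Main diagonal is already complete: 10 + 9 + 2 + 13 = 34, so that is the magic constant.
Using row 2: 6 + 9 + 7 + ? → (2,4) = 34 − 22 = 12.
Row 3 needs 34; the known cells sum to 18, so (3,2) = 16.
Column 1 needs 34; the known cells sum to 31, so (4,1) = 3.
Column 2: 9 + 16 + 4 + ? = 34, so (1,2) = 5.
Column 4 needs 34; the known cells sum to 26, so (1,4) = 8.
Using row 1: 10 + 5 + 8 + ? → (1,3) = 34 − 23 = 11.
The remaining cell in row 4 is (4,3) = 34 − 20 = 14.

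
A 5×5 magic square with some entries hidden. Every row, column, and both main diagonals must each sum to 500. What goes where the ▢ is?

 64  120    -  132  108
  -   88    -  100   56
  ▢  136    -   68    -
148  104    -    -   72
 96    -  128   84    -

80

From row 1, 500 − (64 + 120 + 132 + 108) gives (1,3) = 76.
From column 2, 500 − (120 + 88 + 136 + 104) gives (5,2) = 52.
From column 4, 500 − (132 + 100 + 68 + 84) gives (4,4) = 116.
From anti-diagonal, 500 − (108 + 100 + 104 + 96) gives (3,3) = 92.
Row 4: 148 + 104 + 116 + 72 + ? = 500, so (4,3) = 60.
Row 5 must total 500; the given cells sum to 360, so (5,5) = 140.
Using column 3: 76 + 92 + 60 + 128 + ? → (2,3) = 500 − 356 = 144.
Column 5: 108 + 56 + 72 + 140 + ? = 500, so (3,5) = 124.
From row 2, 500 − (88 + 144 + 100 + 56) gives (2,1) = 112.
Row 3 must total 500; the given cells sum to 420, so (3,1) = 80.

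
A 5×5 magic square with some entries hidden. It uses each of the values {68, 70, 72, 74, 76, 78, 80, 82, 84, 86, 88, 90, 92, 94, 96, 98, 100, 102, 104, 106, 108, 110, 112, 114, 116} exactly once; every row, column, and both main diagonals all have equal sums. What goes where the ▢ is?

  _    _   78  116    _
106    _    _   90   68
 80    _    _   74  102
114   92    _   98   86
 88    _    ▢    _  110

104

The 25 entries sum to 2300, so each line sums to 2300/5 = 460.
From row 4, 460 − (114 + 92 + 98 + 86) gives (4,3) = 70.
Column 1 needs 460; the known cells sum to 388, so (1,1) = 72.
Column 4 needs 460; the known cells sum to 378, so (5,4) = 82.
The remaining cell in column 5 is (1,5) = 460 − 366 = 94.
The remaining cell in anti-diagonal is (3,3) = 460 − 364 = 96.
Row 1 must total 460; the given cells sum to 360, so (1,2) = 100.
Row 3: 80 + 96 + 74 + 102 + ? = 460, so (3,2) = 108.
Main diagonal must total 460; the given cells sum to 376, so (2,2) = 84.
Row 2 must total 460; the given cells sum to 348, so (2,3) = 112.
The remaining cell in column 2 is (5,2) = 460 − 384 = 76.
Column 3: 78 + 112 + 96 + 70 + ? = 460, so (5,3) = 104.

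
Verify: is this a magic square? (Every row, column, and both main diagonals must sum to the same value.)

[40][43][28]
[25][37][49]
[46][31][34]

Row 1: 40 + 43 + 28 = 111.
Row 2: 25 + 37 + 49 = 111.
Row 3: 46 + 31 + 34 = 111.
Column 1: 40 + 25 + 46 = 111.
Column 2: 43 + 37 + 31 = 111.
Column 3: 28 + 49 + 34 = 111.
Main diagonal: 40 + 37 + 34 = 111.
Anti-diagonal: 28 + 37 + 46 = 111.
All lines sum to 111.

Yes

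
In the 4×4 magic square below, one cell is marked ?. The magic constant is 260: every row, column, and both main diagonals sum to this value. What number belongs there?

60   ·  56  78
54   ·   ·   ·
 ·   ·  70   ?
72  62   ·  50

From row 1, 260 − (60 + 56 + 78) gives (1,2) = 66.
The remaining cell in row 4 is (4,3) = 260 − 184 = 76.
Column 1 needs 260; the known cells sum to 186, so (3,1) = 74.
Column 3 needs 260; the known cells sum to 202, so (2,3) = 58.
Main diagonal: 60 + 70 + 50 + ? = 260, so (2,2) = 80.
Anti-diagonal needs 260; the known cells sum to 208, so (3,2) = 52.
The remaining cell in row 2 is (2,4) = 260 − 192 = 68.
Row 3 needs 260; the known cells sum to 196, so (3,4) = 64.

64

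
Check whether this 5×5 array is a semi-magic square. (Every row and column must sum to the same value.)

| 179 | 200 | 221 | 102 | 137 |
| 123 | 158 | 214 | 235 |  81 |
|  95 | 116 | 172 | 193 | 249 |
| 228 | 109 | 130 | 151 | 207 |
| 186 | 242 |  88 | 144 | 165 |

No — column 3 sums to 825 but row 2 sums to 811.

Row 1: 179 + 200 + 221 + 102 + 137 = 839.
Row 2: 123 + 158 + 214 + 235 + 81 = 811.
Row 3: 95 + 116 + 172 + 193 + 249 = 825.
Row 4: 228 + 109 + 130 + 151 + 207 = 825.
Row 5: 186 + 242 + 88 + 144 + 165 = 825.
Column 1: 179 + 123 + 95 + 228 + 186 = 811.
Column 2: 200 + 158 + 116 + 109 + 242 = 825.
Column 3: 221 + 214 + 172 + 130 + 88 = 825.
Column 4: 102 + 235 + 193 + 151 + 144 = 825.
Column 5: 137 + 81 + 249 + 207 + 165 = 839.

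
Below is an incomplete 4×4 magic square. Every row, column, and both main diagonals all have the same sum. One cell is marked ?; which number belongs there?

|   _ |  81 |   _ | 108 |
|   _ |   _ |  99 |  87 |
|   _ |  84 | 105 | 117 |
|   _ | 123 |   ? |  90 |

Column 4 is complete and sums to 402; that is the magic constant.
The remaining cell in row 3 is (3,1) = 402 − 306 = 96.
Using column 2: 81 + 84 + 123 + ? → (2,2) = 402 − 288 = 114.
Main diagonal must total 402; the given cells sum to 309, so (1,1) = 93.
Anti-diagonal: 108 + 99 + 84 + ? = 402, so (4,1) = 111.
The remaining cell in row 1 is (1,3) = 402 − 282 = 120.
The remaining cell in row 2 is (2,1) = 402 − 300 = 102.
The remaining cell in row 4 is (4,3) = 402 − 324 = 78.

78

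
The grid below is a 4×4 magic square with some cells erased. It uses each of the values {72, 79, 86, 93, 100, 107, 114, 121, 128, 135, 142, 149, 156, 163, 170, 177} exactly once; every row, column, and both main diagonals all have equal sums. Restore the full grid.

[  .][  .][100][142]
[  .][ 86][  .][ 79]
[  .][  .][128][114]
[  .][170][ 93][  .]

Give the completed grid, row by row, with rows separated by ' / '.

The 16 entries sum to 1992, so each line sums to 1992/4 = 498.
Column 3: 100 + 128 + 93 + ? = 498, so (2,3) = 177.
Column 4: 142 + 79 + 114 + ? = 498, so (4,4) = 163.
Main diagonal must total 498; the given cells sum to 377, so (1,1) = 121.
From row 1, 498 − (121 + 100 + 142) gives (1,2) = 135.
Using row 2: 86 + 177 + 79 + ? → (2,1) = 498 − 342 = 156.
Row 4 needs 498; the known cells sum to 426, so (4,1) = 72.
Column 1: 121 + 156 + 72 + ? = 498, so (3,1) = 149.
Column 2 needs 498; the known cells sum to 391, so (3,2) = 107.

121 135 100 142 / 156 86 177 79 / 149 107 128 114 / 72 170 93 163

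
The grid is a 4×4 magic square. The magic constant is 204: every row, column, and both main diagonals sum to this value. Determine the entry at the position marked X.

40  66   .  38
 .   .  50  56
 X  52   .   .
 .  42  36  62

Row 1 needs 204; the known cells sum to 144, so (1,3) = 60.
Row 4: 42 + 36 + 62 + ? = 204, so (4,1) = 64.
Column 2 must total 204; the given cells sum to 160, so (2,2) = 44.
Column 3 needs 204; the known cells sum to 146, so (3,3) = 58.
Column 4 must total 204; the given cells sum to 156, so (3,4) = 48.
Row 2: 44 + 50 + 56 + ? = 204, so (2,1) = 54.
From row 3, 204 − (52 + 58 + 48) gives (3,1) = 46.

46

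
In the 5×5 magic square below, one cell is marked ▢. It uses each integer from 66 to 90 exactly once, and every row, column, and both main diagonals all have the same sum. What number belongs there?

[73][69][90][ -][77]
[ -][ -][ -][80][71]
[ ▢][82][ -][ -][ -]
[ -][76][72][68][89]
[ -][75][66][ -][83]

86

The entries are 66 through 90, which sum to 1950, so each line sums to 1950/5 = 390.
Row 1 must total 390; the given cells sum to 309, so (1,4) = 81.
Using row 4: 76 + 72 + 68 + 89 + ? → (4,1) = 390 − 305 = 85.
The remaining cell in column 2 is (2,2) = 390 − 302 = 88.
From column 5, 390 − (77 + 71 + 89 + 83) gives (3,5) = 70.
From main diagonal, 390 − (73 + 88 + 68 + 83) gives (3,3) = 78.
The remaining cell in anti-diagonal is (5,1) = 390 − 311 = 79.
The remaining cell in row 5 is (5,4) = 390 − 303 = 87.
From column 3, 390 − (90 + 78 + 72 + 66) gives (2,3) = 84.
Using column 4: 81 + 80 + 68 + 87 + ? → (3,4) = 390 − 316 = 74.
The remaining cell in row 2 is (2,1) = 390 − 323 = 67.
Using row 3: 82 + 78 + 74 + 70 + ? → (3,1) = 390 − 304 = 86.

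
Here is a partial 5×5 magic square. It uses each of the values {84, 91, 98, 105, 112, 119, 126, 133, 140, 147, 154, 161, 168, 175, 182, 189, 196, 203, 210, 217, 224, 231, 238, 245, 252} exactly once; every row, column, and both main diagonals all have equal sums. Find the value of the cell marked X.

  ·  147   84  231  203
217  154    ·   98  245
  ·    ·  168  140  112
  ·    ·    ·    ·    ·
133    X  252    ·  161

The 25 entries sum to 4200, so each line sums to 4200/5 = 840.
Row 1 must total 840; the given cells sum to 665, so (1,1) = 175.
Using row 2: 217 + 154 + 98 + 245 + ? → (2,3) = 840 − 714 = 126.
Column 3: 84 + 126 + 168 + 252 + ? = 840, so (4,3) = 210.
Column 5 needs 840; the known cells sum to 721, so (4,5) = 119.
From main diagonal, 840 − (175 + 154 + 168 + 161) gives (4,4) = 182.
From anti-diagonal, 840 − (203 + 98 + 168 + 133) gives (4,2) = 238.
Row 4 needs 840; the known cells sum to 749, so (4,1) = 91.
Column 1 must total 840; the given cells sum to 616, so (3,1) = 224.
The remaining cell in column 4 is (5,4) = 840 − 651 = 189.
Row 3 needs 840; the known cells sum to 644, so (3,2) = 196.
Using row 5: 133 + 252 + 189 + 161 + ? → (5,2) = 840 − 735 = 105.

105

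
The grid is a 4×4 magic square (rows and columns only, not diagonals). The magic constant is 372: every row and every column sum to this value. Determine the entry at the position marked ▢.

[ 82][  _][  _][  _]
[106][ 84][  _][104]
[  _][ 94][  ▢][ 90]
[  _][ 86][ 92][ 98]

100

Using row 2: 106 + 84 + 104 + ? → (2,3) = 372 − 294 = 78.
The remaining cell in row 4 is (4,1) = 372 − 276 = 96.
Using column 1: 82 + 106 + 96 + ? → (3,1) = 372 − 284 = 88.
Using column 2: 84 + 94 + 86 + ? → (1,2) = 372 − 264 = 108.
From column 4, 372 − (104 + 90 + 98) gives (1,4) = 80.
Row 1 must total 372; the given cells sum to 270, so (1,3) = 102.
Row 3 must total 372; the given cells sum to 272, so (3,3) = 100.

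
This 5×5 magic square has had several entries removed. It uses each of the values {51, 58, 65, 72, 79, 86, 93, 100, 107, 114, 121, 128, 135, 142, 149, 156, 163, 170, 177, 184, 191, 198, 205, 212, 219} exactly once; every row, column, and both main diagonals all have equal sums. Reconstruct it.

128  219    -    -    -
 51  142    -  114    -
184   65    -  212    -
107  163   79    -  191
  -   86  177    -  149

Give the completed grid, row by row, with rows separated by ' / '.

The 25 entries sum to 3375, so each line sums to 3375/5 = 675.
Row 4 must total 675; the given cells sum to 540, so (4,4) = 135.
Column 1 must total 675; the given cells sum to 470, so (5,1) = 205.
From main diagonal, 675 − (128 + 142 + 135 + 149) gives (3,3) = 121.
The remaining cell in anti-diagonal is (1,5) = 675 − 603 = 72.
Row 3 must total 675; the given cells sum to 582, so (3,5) = 93.
Row 5 must total 675; the given cells sum to 617, so (5,4) = 58.
Column 4 must total 675; the given cells sum to 519, so (1,4) = 156.
Using column 5: 72 + 93 + 191 + 149 + ? → (2,5) = 675 − 505 = 170.
The remaining cell in row 1 is (1,3) = 675 − 575 = 100.
From row 2, 675 − (51 + 142 + 114 + 170) gives (2,3) = 198.

128 219 100 156 72 / 51 142 198 114 170 / 184 65 121 212 93 / 107 163 79 135 191 / 205 86 177 58 149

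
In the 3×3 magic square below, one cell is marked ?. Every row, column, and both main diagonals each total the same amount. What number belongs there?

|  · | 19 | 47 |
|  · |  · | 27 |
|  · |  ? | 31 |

Column 3 is complete and sums to 105; that is the magic constant.
Row 1: 19 + 47 + ? = 105, so (1,1) = 39.
From main diagonal, 105 − (39 + 31) gives (2,2) = 35.
Using anti-diagonal: 47 + 35 + ? → (3,1) = 105 − 82 = 23.
From row 2, 105 − (35 + 27) gives (2,1) = 43.
Using row 3: 23 + 31 + ? → (3,2) = 105 − 54 = 51.

51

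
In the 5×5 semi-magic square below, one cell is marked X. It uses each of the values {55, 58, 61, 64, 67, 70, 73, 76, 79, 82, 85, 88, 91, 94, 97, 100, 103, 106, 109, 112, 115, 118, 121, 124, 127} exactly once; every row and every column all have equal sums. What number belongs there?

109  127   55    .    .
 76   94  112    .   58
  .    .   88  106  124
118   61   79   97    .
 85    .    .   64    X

82

The 25 entries sum to 2275, so each line sums to 2275/5 = 455.
The remaining cell in row 2 is (2,4) = 455 − 340 = 115.
The remaining cell in row 4 is (4,5) = 455 − 355 = 100.
Column 1 needs 455; the known cells sum to 388, so (3,1) = 67.
Column 3 needs 455; the known cells sum to 334, so (5,3) = 121.
Column 4: 115 + 106 + 97 + 64 + ? = 455, so (1,4) = 73.
From row 1, 455 − (109 + 127 + 55 + 73) gives (1,5) = 91.
From row 3, 455 − (67 + 88 + 106 + 124) gives (3,2) = 70.
Column 2 must total 455; the given cells sum to 352, so (5,2) = 103.
The remaining cell in column 5 is (5,5) = 455 − 373 = 82.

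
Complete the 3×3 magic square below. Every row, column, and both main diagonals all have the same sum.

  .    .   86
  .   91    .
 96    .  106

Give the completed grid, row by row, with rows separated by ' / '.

Anti-diagonal is already complete: 86 + 91 + 96 = 273, so that is the magic constant.
Row 3: 96 + 106 + ? = 273, so (3,2) = 71.
Column 2 needs 273; the known cells sum to 162, so (1,2) = 111.
Column 3: 86 + 106 + ? = 273, so (2,3) = 81.
The remaining cell in main diagonal is (1,1) = 273 − 197 = 76.
The remaining cell in row 2 is (2,1) = 273 − 172 = 101.

76 111 86 / 101 91 81 / 96 71 106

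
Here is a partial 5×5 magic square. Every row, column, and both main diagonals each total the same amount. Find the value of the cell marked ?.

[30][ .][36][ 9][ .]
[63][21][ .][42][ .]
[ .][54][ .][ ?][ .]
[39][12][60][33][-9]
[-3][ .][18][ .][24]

Row 4 is complete and sums to 135; that is the magic constant.
Using column 1: 30 + 63 + 39 + (-3) + ? → (3,1) = 135 − 129 = 6.
The remaining cell in main diagonal is (3,3) = 135 − 108 = 27.
Using anti-diagonal: 42 + 27 + 12 + (-3) + ? → (1,5) = 135 − 78 = 57.
From row 1, 135 − (30 + 36 + 9 + 57) gives (1,2) = 3.
Using column 2: 3 + 21 + 54 + 12 + ? → (5,2) = 135 − 90 = 45.
Column 3 needs 135; the known cells sum to 141, so (2,3) = -6.
Row 2 must total 135; the given cells sum to 120, so (2,5) = 15.
The remaining cell in row 5 is (5,4) = 135 − 84 = 51.
Using column 4: 9 + 42 + 33 + 51 + ? → (3,4) = 135 − 135 = 0.

0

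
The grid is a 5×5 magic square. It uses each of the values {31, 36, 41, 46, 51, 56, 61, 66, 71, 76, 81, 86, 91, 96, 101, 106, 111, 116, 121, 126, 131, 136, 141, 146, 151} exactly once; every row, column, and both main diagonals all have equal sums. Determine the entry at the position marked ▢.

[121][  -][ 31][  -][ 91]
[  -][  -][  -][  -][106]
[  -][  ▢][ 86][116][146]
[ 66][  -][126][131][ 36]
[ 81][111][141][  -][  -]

56

The 25 entries sum to 2275, so each line sums to 2275/5 = 455.
Row 4 must total 455; the given cells sum to 359, so (4,2) = 96.
Using column 3: 31 + 86 + 126 + 141 + ? → (2,3) = 455 − 384 = 71.
Column 5: 91 + 106 + 146 + 36 + ? = 455, so (5,5) = 76.
The remaining cell in main diagonal is (2,2) = 455 − 414 = 41.
Using anti-diagonal: 91 + 86 + 96 + 81 + ? → (2,4) = 455 − 354 = 101.
Row 2: 41 + 71 + 101 + 106 + ? = 455, so (2,1) = 136.
Row 5: 81 + 111 + 141 + 76 + ? = 455, so (5,4) = 46.
Column 1: 121 + 136 + 66 + 81 + ? = 455, so (3,1) = 51.
The remaining cell in column 4 is (1,4) = 455 − 394 = 61.
From row 1, 455 − (121 + 31 + 61 + 91) gives (1,2) = 151.
The remaining cell in row 3 is (3,2) = 455 − 399 = 56.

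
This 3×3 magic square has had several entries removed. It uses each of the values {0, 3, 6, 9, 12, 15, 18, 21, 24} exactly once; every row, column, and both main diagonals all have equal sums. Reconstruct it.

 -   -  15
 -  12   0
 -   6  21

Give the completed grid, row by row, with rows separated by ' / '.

3 18 15 / 24 12 0 / 9 6 21

The 9 entries sum to 108, so each line sums to 108/3 = 36.
Row 2 must total 36; the given cells sum to 12, so (2,1) = 24.
Row 3 must total 36; the given cells sum to 27, so (3,1) = 9.
Column 1: 24 + 9 + ? = 36, so (1,1) = 3.
The remaining cell in column 2 is (1,2) = 36 − 18 = 18.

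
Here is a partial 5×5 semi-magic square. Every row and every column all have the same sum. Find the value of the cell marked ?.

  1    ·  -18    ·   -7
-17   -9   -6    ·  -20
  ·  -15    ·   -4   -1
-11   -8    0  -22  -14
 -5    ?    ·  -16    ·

-2

Row 4 is complete and sums to -55; that is the magic constant.
Using row 2: -17 + (-9) + (-6) + (-20) + ? → (2,4) = -55 − (-52) = -3.
The remaining cell in column 1 is (3,1) = -55 − (-32) = -23.
From column 4, -55 − (-3 + (-4) + (-22) + (-16)) gives (1,4) = -10.
Using column 5: -7 + (-20) + (-1) + (-14) + ? → (5,5) = -55 − (-42) = -13.
Row 1: 1 + (-18) + (-10) + (-7) + ? = -55, so (1,2) = -21.
Row 3 needs -55; the known cells sum to -43, so (3,3) = -12.
Column 2 needs -55; the known cells sum to -53, so (5,2) = -2.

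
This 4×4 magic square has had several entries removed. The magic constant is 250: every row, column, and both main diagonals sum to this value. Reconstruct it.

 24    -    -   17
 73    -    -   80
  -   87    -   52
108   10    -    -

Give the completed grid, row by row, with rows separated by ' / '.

24 94 115 17 / 73 59 38 80 / 45 87 66 52 / 108 10 31 101

The remaining cell in column 1 is (3,1) = 250 − 205 = 45.
Column 4: 17 + 80 + 52 + ? = 250, so (4,4) = 101.
From anti-diagonal, 250 − (17 + 87 + 108) gives (2,3) = 38.
The remaining cell in row 2 is (2,2) = 250 − 191 = 59.
The remaining cell in row 3 is (3,3) = 250 − 184 = 66.
Row 4: 108 + 10 + 101 + ? = 250, so (4,3) = 31.
Column 2 must total 250; the given cells sum to 156, so (1,2) = 94.
The remaining cell in column 3 is (1,3) = 250 − 135 = 115.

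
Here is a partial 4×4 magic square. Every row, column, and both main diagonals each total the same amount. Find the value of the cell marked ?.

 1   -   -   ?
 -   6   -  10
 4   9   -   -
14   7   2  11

Row 4 is complete and sums to 34; that is the magic constant.
Column 1 must total 34; the given cells sum to 19, so (2,1) = 15.
From column 2, 34 − (6 + 9 + 7) gives (1,2) = 12.
From main diagonal, 34 − (1 + 6 + 11) gives (3,3) = 16.
Row 2 needs 34; the known cells sum to 31, so (2,3) = 3.
Row 3: 4 + 9 + 16 + ? = 34, so (3,4) = 5.
Column 3: 3 + 16 + 2 + ? = 34, so (1,3) = 13.
Column 4: 10 + 5 + 11 + ? = 34, so (1,4) = 8.

8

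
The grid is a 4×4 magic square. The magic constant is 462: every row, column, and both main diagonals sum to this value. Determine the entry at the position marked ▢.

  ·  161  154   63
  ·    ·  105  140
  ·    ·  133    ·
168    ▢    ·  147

77

Row 1 needs 462; the known cells sum to 378, so (1,1) = 84.
Column 3: 154 + 105 + 133 + ? = 462, so (4,3) = 70.
Using column 4: 63 + 140 + 147 + ? → (3,4) = 462 − 350 = 112.
Main diagonal: 84 + 133 + 147 + ? = 462, so (2,2) = 98.
Using anti-diagonal: 63 + 105 + 168 + ? → (3,2) = 462 − 336 = 126.
From row 2, 462 − (98 + 105 + 140) gives (2,1) = 119.
Row 3 must total 462; the given cells sum to 371, so (3,1) = 91.
Row 4 must total 462; the given cells sum to 385, so (4,2) = 77.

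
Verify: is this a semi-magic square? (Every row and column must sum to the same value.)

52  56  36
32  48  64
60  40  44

Yes

Row 1: 52 + 56 + 36 = 144.
Row 2: 32 + 48 + 64 = 144.
Row 3: 60 + 40 + 44 = 144.
Column 1: 52 + 32 + 60 = 144.
Column 2: 56 + 48 + 40 = 144.
Column 3: 36 + 64 + 44 = 144.
All lines sum to 144.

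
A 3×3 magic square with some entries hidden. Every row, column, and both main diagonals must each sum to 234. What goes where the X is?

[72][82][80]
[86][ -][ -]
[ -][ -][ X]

Column 1 needs 234; the known cells sum to 158, so (3,1) = 76.
Anti-diagonal must total 234; the given cells sum to 156, so (2,2) = 78.
The remaining cell in row 2 is (2,3) = 234 − 164 = 70.
From column 2, 234 − (82 + 78) gives (3,2) = 74.
From column 3, 234 − (80 + 70) gives (3,3) = 84.

84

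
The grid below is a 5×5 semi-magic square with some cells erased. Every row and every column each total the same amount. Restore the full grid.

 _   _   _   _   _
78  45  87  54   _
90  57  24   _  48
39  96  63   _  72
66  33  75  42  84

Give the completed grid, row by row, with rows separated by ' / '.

27 69 51 93 60 / 78 45 87 54 36 / 90 57 24 81 48 / 39 96 63 30 72 / 66 33 75 42 84

Row 5 is already complete: 66 + 33 + 75 + 42 + 84 = 300, so that is the magic constant.
Row 2 must total 300; the given cells sum to 264, so (2,5) = 36.
Row 3 must total 300; the given cells sum to 219, so (3,4) = 81.
The remaining cell in row 4 is (4,4) = 300 − 270 = 30.
Column 1: 78 + 90 + 39 + 66 + ? = 300, so (1,1) = 27.
From column 2, 300 − (45 + 57 + 96 + 33) gives (1,2) = 69.
Column 3 must total 300; the given cells sum to 249, so (1,3) = 51.
Column 4: 54 + 81 + 30 + 42 + ? = 300, so (1,4) = 93.
Column 5 must total 300; the given cells sum to 240, so (1,5) = 60.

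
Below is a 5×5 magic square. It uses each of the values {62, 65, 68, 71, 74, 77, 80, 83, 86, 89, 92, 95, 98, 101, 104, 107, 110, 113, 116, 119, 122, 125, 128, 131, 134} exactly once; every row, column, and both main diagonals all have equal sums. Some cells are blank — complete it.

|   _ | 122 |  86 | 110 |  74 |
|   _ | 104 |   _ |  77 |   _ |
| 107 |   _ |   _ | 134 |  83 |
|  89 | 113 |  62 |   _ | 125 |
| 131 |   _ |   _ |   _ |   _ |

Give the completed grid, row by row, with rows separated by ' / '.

The 25 entries sum to 2450, so each line sums to 2450/5 = 490.
Row 1: 122 + 86 + 110 + 74 + ? = 490, so (1,1) = 98.
Row 4 must total 490; the given cells sum to 389, so (4,4) = 101.
Column 1 must total 490; the given cells sum to 425, so (2,1) = 65.
From column 4, 490 − (110 + 77 + 134 + 101) gives (5,4) = 68.
The remaining cell in anti-diagonal is (3,3) = 490 − 395 = 95.
Using row 3: 107 + 95 + 134 + 83 + ? → (3,2) = 490 − 419 = 71.
Column 2 must total 490; the given cells sum to 410, so (5,2) = 80.
From main diagonal, 490 − (98 + 104 + 95 + 101) gives (5,5) = 92.
The remaining cell in row 5 is (5,3) = 490 − 371 = 119.
Column 3 must total 490; the given cells sum to 362, so (2,3) = 128.
From column 5, 490 − (74 + 83 + 125 + 92) gives (2,5) = 116.

98 122 86 110 74 / 65 104 128 77 116 / 107 71 95 134 83 / 89 113 62 101 125 / 131 80 119 68 92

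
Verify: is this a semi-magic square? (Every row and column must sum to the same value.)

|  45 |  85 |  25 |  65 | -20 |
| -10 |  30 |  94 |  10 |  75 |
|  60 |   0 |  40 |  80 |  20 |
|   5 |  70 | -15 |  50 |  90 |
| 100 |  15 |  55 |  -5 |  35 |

No — column 4 sums to 200 but column 3 sums to 199.

Row 1: 45 + 85 + 25 + 65 + (-20) = 200.
Row 2: -10 + 30 + 94 + 10 + 75 = 199.
Row 3: 60 + 0 + 40 + 80 + 20 = 200.
Row 4: 5 + 70 + (-15) + 50 + 90 = 200.
Row 5: 100 + 15 + 55 + (-5) + 35 = 200.
Column 1: 45 + (-10) + 60 + 5 + 100 = 200.
Column 2: 85 + 30 + 0 + 70 + 15 = 200.
Column 3: 25 + 94 + 40 + (-15) + 55 = 199.
Column 4: 65 + 10 + 80 + 50 + (-5) = 200.
Column 5: -20 + 75 + 20 + 90 + 35 = 200.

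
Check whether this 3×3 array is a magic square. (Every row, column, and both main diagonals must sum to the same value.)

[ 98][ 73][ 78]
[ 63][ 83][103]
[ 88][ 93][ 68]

Yes

Row 1: 98 + 73 + 78 = 249.
Row 2: 63 + 83 + 103 = 249.
Row 3: 88 + 93 + 68 = 249.
Column 1: 98 + 63 + 88 = 249.
Column 2: 73 + 83 + 93 = 249.
Column 3: 78 + 103 + 68 = 249.
Main diagonal: 98 + 83 + 68 = 249.
Anti-diagonal: 78 + 83 + 88 = 249.
All lines sum to 249.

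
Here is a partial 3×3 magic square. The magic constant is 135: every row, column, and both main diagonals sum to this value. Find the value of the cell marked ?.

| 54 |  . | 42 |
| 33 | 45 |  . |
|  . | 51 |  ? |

36

Row 1 must total 135; the given cells sum to 96, so (1,2) = 39.
Using row 2: 33 + 45 + ? → (2,3) = 135 − 78 = 57.
Column 1 needs 135; the known cells sum to 87, so (3,1) = 48.
Column 3 must total 135; the given cells sum to 99, so (3,3) = 36.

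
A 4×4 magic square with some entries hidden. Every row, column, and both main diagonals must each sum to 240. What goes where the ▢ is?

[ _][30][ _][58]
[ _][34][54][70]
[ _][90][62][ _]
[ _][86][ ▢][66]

50

Using row 2: 34 + 54 + 70 + ? → (2,1) = 240 − 158 = 82.
Column 4 needs 240; the known cells sum to 194, so (3,4) = 46.
The remaining cell in main diagonal is (1,1) = 240 − 162 = 78.
Anti-diagonal: 58 + 54 + 90 + ? = 240, so (4,1) = 38.
The remaining cell in row 1 is (1,3) = 240 − 166 = 74.
The remaining cell in row 3 is (3,1) = 240 − 198 = 42.
Row 4 must total 240; the given cells sum to 190, so (4,3) = 50.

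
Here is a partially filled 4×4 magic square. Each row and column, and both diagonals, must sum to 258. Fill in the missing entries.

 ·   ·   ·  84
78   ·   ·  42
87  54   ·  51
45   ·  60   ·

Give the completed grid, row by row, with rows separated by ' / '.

48 69 57 84 / 78 63 75 42 / 87 54 66 51 / 45 72 60 81

Using row 3: 87 + 54 + 51 + ? → (3,3) = 258 − 192 = 66.
Column 1 needs 258; the known cells sum to 210, so (1,1) = 48.
Column 4 must total 258; the given cells sum to 177, so (4,4) = 81.
From main diagonal, 258 − (48 + 66 + 81) gives (2,2) = 63.
Anti-diagonal: 84 + 54 + 45 + ? = 258, so (2,3) = 75.
Row 4 must total 258; the given cells sum to 186, so (4,2) = 72.
Using column 2: 63 + 54 + 72 + ? → (1,2) = 258 − 189 = 69.
Column 3: 75 + 66 + 60 + ? = 258, so (1,3) = 57.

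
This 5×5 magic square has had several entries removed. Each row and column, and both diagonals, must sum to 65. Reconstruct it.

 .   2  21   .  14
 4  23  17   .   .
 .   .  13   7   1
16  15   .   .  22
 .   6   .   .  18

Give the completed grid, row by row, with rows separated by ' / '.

8 2 21 20 14 / 4 23 17 11 10 / 25 19 13 7 1 / 16 15 9 3 22 / 12 6 5 24 18

The remaining cell in column 2 is (3,2) = 65 − 46 = 19.
The remaining cell in column 5 is (2,5) = 65 − 55 = 10.
Using row 2: 4 + 23 + 17 + 10 + ? → (2,4) = 65 − 54 = 11.
Row 3 must total 65; the given cells sum to 40, so (3,1) = 25.
Anti-diagonal: 14 + 11 + 13 + 15 + ? = 65, so (5,1) = 12.
Column 1 needs 65; the known cells sum to 57, so (1,1) = 8.
Main diagonal needs 65; the known cells sum to 62, so (4,4) = 3.
Row 1 needs 65; the known cells sum to 45, so (1,4) = 20.
Row 4: 16 + 15 + 3 + 22 + ? = 65, so (4,3) = 9.
The remaining cell in column 3 is (5,3) = 65 − 60 = 5.
From column 4, 65 − (20 + 11 + 7 + 3) gives (5,4) = 24.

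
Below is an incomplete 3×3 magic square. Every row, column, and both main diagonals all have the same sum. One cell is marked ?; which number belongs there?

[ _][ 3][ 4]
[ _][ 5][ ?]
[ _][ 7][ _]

Column 2 is complete and sums to 15; that is the magic constant.
Using row 1: 3 + 4 + ? → (1,1) = 15 − 7 = 8.
Main diagonal must total 15; the given cells sum to 13, so (3,3) = 2.
Anti-diagonal must total 15; the given cells sum to 9, so (3,1) = 6.
From column 1, 15 − (8 + 6) gives (2,1) = 1.
From column 3, 15 − (4 + 2) gives (2,3) = 9.

9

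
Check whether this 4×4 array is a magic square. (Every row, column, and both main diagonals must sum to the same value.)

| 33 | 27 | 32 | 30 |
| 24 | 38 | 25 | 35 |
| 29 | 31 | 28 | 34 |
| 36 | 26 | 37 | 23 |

Yes

Row 1: 33 + 27 + 32 + 30 = 122.
Row 2: 24 + 38 + 25 + 35 = 122.
Row 3: 29 + 31 + 28 + 34 = 122.
Row 4: 36 + 26 + 37 + 23 = 122.
Column 1: 33 + 24 + 29 + 36 = 122.
Column 2: 27 + 38 + 31 + 26 = 122.
Column 3: 32 + 25 + 28 + 37 = 122.
Column 4: 30 + 35 + 34 + 23 = 122.
Main diagonal: 33 + 38 + 28 + 23 = 122.
Anti-diagonal: 30 + 25 + 31 + 36 = 122.
All lines sum to 122.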